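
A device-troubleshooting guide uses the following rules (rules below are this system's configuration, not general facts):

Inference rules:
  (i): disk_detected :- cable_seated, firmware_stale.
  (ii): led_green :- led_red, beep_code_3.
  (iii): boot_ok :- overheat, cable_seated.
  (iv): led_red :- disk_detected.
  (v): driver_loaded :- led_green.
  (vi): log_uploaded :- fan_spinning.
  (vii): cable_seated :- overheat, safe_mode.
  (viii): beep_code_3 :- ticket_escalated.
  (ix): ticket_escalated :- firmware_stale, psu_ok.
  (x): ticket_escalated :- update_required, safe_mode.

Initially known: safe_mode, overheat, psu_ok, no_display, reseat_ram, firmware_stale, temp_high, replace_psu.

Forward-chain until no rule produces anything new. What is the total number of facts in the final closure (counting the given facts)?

16

Round 1: (vii) [cable_seated :- overheat, safe_mode.]; (ix) [ticket_escalated :- firmware_stale, psu_ok.]. Adds cable_seated, ticket_escalated.
Round 2: (i) [disk_detected :- cable_seated, firmware_stale.]; (iii) [boot_ok :- overheat, cable_seated.]; (viii) [beep_code_3 :- ticket_escalated.]. Adds disk_detected, boot_ok, beep_code_3.
Round 3: (iv) [led_red :- disk_detected.]. Adds led_red.
Round 4: (ii) [led_green :- led_red, beep_code_3.]. Adds led_green.
Round 5: (v) [driver_loaded :- led_green.]. Adds driver_loaded.
Closure: {beep_code_3, boot_ok, cable_seated, disk_detected, driver_loaded, firmware_stale, led_green, led_red, no_display, overheat, psu_ok, replace_psu, reseat_ram, safe_mode, temp_high, ticket_escalated} — 16 facts.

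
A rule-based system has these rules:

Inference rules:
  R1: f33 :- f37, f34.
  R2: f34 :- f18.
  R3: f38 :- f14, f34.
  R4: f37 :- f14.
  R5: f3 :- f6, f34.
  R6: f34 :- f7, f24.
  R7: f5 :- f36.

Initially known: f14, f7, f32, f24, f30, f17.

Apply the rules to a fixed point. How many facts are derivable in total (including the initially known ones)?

Round 1: R4 [f37 :- f14.]; R6 [f34 :- f7, f24.]. New: f37, f34.
Round 2: R1 [f33 :- f37, f34.]; R3 [f38 :- f14, f34.]. New: f33, f38.
Closure: {f14, f17, f24, f30, f32, f33, f34, f37, f38, f7} — 10 facts.

10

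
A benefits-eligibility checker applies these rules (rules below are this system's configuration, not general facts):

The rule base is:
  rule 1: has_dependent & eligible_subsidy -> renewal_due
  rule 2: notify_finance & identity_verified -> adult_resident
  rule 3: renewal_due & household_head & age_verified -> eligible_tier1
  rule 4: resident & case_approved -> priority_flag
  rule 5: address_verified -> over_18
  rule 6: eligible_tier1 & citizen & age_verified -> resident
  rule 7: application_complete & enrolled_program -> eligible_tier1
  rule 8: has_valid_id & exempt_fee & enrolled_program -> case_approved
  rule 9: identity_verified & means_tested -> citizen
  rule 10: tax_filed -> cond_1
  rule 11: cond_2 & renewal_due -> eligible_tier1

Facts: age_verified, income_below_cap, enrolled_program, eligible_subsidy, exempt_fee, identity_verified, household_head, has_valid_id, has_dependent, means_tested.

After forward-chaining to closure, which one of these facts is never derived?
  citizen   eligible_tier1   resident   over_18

over_18

Round 1: rule 1 [has_dependent & eligible_subsidy -> renewal_due]; rule 8 [has_valid_id & exempt_fee & enrolled_program -> case_approved]; rule 9 [identity_verified & means_tested -> citizen]. New: renewal_due, case_approved, citizen.
Round 2: rule 3 [renewal_due & household_head & age_verified -> eligible_tier1]. New: eligible_tier1.
Round 3: rule 6 [eligible_tier1 & citizen & age_verified -> resident]. New: resident.
Round 4: rule 4 [resident & case_approved -> priority_flag]. New: priority_flag.
Derived: eligible_tier1 (round 2), resident (round 3), citizen (round 1). over_18 never appears in any round.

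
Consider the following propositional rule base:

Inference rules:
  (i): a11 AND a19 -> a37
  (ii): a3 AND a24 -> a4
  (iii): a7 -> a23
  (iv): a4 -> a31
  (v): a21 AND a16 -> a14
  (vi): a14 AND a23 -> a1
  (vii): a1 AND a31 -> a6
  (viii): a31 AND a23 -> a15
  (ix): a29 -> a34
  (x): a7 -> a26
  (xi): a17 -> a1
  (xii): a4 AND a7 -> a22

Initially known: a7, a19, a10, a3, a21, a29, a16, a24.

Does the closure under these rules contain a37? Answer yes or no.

no

Round 1: (ii) [a3 AND a24 -> a4]; (iii) [a7 -> a23]; (v) [a21 AND a16 -> a14]; (ix) [a29 -> a34]; (x) [a7 -> a26]. New: a4, a23, a14, a34, a26.
Round 2: (iv) [a4 -> a31]; (vi) [a14 AND a23 -> a1]; (xii) [a4 AND a7 -> a22]. New: a31, a1, a22.
Round 3: (vii) [a1 AND a31 -> a6]; (viii) [a31 AND a23 -> a15]. New: a6, a15.
Fixed point reached. a37 is concluded only by (i); (i) needs a11 (never derived).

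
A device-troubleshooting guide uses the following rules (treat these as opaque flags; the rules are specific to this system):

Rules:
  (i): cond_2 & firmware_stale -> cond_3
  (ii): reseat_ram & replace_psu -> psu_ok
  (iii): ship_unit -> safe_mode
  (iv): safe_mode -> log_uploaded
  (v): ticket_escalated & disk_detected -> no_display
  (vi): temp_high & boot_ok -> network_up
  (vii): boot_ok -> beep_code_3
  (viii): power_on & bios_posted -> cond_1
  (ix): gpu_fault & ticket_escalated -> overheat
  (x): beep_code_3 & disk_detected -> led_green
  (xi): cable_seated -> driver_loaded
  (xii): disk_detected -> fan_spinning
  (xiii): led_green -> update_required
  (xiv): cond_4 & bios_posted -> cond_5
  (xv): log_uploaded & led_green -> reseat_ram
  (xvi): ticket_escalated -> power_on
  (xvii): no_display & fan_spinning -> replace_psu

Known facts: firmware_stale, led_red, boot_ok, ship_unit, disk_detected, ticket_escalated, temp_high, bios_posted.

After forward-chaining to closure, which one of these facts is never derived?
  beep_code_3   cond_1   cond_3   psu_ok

cond_3

[1] (iii) [ship_unit -> safe_mode]; (v) [ticket_escalated & disk_detected -> no_display]; (vi) [temp_high & boot_ok -> network_up]; (vii) [boot_ok -> beep_code_3]; (xii) [disk_detected -> fan_spinning]; (xvi) [ticket_escalated -> power_on]. ⇒ new: safe_mode, no_display, network_up, beep_code_3, fan_spinning, power_on.
[2] (iv) [safe_mode -> log_uploaded]; (viii) [power_on & bios_posted -> cond_1]; (x) [beep_code_3 & disk_detected -> led_green]; (xvii) [no_display & fan_spinning -> replace_psu]. ⇒ new: log_uploaded, cond_1, led_green, replace_psu.
[3] (xiii) [led_green -> update_required]; (xv) [log_uploaded & led_green -> reseat_ram]. ⇒ new: update_required, reseat_ram.
[4] (ii) [reseat_ram & replace_psu -> psu_ok]. ⇒ new: psu_ok.
Derived: beep_code_3 (round 1), psu_ok (round 4), cond_1 (round 2). cond_3 never appears in any round.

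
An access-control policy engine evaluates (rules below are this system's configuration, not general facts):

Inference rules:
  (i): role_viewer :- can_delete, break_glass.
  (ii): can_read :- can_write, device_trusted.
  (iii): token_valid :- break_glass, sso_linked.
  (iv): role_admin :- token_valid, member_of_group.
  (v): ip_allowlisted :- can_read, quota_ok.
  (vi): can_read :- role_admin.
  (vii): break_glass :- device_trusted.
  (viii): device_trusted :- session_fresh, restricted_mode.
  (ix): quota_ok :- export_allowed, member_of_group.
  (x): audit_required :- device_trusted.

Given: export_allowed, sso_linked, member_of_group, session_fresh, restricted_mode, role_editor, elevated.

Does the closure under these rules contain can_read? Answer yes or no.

yes

Round 1: (viii) [device_trusted :- session_fresh, restricted_mode.]; (ix) [quota_ok :- export_allowed, member_of_group.]. New: device_trusted, quota_ok.
Round 2: (vii) [break_glass :- device_trusted.]; (x) [audit_required :- device_trusted.]. New: break_glass, audit_required.
Round 3: (iii) [token_valid :- break_glass, sso_linked.]. New: token_valid.
Round 4: (iv) [role_admin :- token_valid, member_of_group.]. New: role_admin.
Round 5: (vi) [can_read :- role_admin.]. New: can_read.
Round 6: (v) [ip_allowlisted :- can_read, quota_ok.]. New: ip_allowlisted.
can_read appears in round 5, so it is derivable.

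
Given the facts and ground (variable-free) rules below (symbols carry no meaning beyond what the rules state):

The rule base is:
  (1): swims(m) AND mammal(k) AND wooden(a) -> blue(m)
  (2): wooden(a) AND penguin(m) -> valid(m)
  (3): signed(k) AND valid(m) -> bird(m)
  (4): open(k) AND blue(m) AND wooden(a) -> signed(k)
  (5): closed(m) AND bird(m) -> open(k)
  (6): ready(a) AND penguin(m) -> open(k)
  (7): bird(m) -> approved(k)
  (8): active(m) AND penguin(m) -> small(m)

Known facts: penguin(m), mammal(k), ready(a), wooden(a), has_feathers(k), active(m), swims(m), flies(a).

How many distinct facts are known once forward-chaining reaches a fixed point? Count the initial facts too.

Round 1 — (1), (2), (6), (8), derive blue(m), valid(m), open(k), small(m).
Round 2 — (4), derive signed(k).
Round 3 — (3), derive bird(m).
Round 4 — (7), derive approved(k).
Closure: {active(m), approved(k), bird(m), blue(m), flies(a), has_feathers(k), mammal(k), open(k), penguin(m), ready(a), signed(k), small(m), swims(m), valid(m), wooden(a)} — 15 facts.

15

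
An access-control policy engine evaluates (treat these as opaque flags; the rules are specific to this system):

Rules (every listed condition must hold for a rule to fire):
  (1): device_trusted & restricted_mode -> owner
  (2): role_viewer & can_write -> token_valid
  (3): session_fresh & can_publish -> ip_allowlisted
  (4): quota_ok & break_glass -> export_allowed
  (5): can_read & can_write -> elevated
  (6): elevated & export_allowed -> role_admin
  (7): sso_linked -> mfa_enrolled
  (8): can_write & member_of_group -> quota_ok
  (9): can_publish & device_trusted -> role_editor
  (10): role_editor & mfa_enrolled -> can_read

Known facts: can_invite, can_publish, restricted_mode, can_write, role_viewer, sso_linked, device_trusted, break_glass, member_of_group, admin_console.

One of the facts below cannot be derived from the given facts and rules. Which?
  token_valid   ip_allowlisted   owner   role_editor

[1] (1) [device_trusted & restricted_mode -> owner]; (2) [role_viewer & can_write -> token_valid]; (7) [sso_linked -> mfa_enrolled]; (8) [can_write & member_of_group -> quota_ok]; (9) [can_publish & device_trusted -> role_editor]. ⇒ new: owner, token_valid, mfa_enrolled, quota_ok, role_editor.
[2] (4) [quota_ok & break_glass -> export_allowed]; (10) [role_editor & mfa_enrolled -> can_read]. ⇒ new: export_allowed, can_read.
[3] (5) [can_read & can_write -> elevated]. ⇒ new: elevated.
[4] (6) [elevated & export_allowed -> role_admin]. ⇒ new: role_admin.
Derived: owner (round 1), role_editor (round 1), token_valid (round 1). ip_allowlisted never appears in any round.

ip_allowlisted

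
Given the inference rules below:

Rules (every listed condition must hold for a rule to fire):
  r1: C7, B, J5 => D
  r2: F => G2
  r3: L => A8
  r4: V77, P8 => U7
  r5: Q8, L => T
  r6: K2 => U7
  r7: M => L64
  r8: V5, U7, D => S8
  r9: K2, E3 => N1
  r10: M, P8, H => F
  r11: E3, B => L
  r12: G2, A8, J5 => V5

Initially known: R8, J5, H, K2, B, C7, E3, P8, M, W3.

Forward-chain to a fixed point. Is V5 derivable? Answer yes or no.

Round 1: r1 [C7, B, J5 => D]; r6 [K2 => U7]; r7 [M => L64]; r9 [K2, E3 => N1]; r10 [M, P8, H => F]; r11 [E3, B => L]. Adds D, U7, L64, N1, F, L.
Round 2: r2 [F => G2]; r3 [L => A8]. Adds G2, A8.
Round 3: r12 [G2, A8, J5 => V5]. Adds V5.
Round 4: r8 [V5, U7, D => S8]. Adds S8.
V5 appears in round 3, so it is derivable.

yes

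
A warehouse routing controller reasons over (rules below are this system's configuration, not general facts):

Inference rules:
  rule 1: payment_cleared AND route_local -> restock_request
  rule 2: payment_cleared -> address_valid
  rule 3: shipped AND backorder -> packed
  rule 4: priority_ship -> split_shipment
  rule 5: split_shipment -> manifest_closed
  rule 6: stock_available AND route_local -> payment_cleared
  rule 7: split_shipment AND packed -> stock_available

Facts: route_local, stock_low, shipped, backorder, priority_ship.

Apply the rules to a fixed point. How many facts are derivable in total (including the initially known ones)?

12

Round 1 fires rule 3, rule 4, giving packed, split_shipment.
Round 2 fires rule 5, rule 7, giving manifest_closed, stock_available.
Round 3 fires rule 6, giving payment_cleared.
Round 4 fires rule 1, rule 2, giving restock_request, address_valid.
Closure: {address_valid, backorder, manifest_closed, packed, payment_cleared, priority_ship, restock_request, route_local, shipped, split_shipment, stock_available, stock_low} — 12 facts.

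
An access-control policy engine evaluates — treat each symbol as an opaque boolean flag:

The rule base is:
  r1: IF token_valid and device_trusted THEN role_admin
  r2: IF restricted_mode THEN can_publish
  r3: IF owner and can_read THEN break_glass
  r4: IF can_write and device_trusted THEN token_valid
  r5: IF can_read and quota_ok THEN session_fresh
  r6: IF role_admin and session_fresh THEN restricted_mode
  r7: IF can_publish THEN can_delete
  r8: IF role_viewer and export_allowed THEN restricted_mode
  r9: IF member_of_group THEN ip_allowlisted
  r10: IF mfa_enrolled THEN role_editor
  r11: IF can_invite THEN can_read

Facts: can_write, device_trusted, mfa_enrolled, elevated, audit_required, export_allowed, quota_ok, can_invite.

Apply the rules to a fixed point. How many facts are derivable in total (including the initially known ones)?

16

Round 1 — r4, r10, r11, derive token_valid, role_editor, can_read.
Round 2 — r1, r5, derive role_admin, session_fresh.
Round 3 — r6, derive restricted_mode.
Round 4 — r2, derive can_publish.
Round 5 — r7, derive can_delete.
Closure: {audit_required, can_delete, can_invite, can_publish, can_read, can_write, device_trusted, elevated, export_allowed, mfa_enrolled, quota_ok, restricted_mode, role_admin, role_editor, session_fresh, token_valid} — 16 facts.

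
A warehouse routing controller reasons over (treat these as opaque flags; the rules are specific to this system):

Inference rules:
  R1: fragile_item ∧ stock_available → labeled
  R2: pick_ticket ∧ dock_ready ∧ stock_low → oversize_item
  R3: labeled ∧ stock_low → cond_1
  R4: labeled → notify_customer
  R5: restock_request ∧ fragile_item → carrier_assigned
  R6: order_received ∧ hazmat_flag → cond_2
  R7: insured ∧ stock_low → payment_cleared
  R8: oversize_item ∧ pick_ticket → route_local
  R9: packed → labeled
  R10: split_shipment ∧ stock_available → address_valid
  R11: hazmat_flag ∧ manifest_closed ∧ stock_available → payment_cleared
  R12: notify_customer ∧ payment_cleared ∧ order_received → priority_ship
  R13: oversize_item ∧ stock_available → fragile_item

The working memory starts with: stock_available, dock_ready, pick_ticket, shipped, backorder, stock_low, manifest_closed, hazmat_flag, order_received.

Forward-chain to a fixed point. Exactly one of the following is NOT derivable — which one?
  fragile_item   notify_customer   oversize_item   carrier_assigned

carrier_assigned

Round 1 fires R2, R6, R11, giving oversize_item, cond_2, payment_cleared.
Round 2 fires R8, R13, giving route_local, fragile_item.
Round 3 fires R1, giving labeled.
Round 4 fires R3, R4, giving cond_1, notify_customer.
Round 5 fires R12, giving priority_ship.
Derived: notify_customer (round 4), oversize_item (round 1), fragile_item (round 2). carrier_assigned never appears in any round.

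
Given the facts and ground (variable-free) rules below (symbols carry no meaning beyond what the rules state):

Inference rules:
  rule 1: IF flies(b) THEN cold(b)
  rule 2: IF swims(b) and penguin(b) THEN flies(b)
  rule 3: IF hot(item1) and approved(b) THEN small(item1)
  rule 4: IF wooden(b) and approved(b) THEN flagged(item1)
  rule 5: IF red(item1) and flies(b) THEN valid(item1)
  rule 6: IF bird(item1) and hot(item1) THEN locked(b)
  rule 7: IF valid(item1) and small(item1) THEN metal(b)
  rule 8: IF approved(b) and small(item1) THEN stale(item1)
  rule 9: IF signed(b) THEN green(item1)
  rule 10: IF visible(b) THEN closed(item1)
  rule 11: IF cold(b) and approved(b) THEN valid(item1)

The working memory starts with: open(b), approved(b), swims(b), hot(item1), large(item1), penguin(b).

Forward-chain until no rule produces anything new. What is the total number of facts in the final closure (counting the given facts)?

12

Round 1: rule 2 [IF swims(b) and penguin(b) THEN flies(b)]; rule 3 [IF hot(item1) and approved(b) THEN small(item1)]. Adds flies(b), small(item1).
Round 2: rule 1 [IF flies(b) THEN cold(b)]; rule 8 [IF approved(b) and small(item1) THEN stale(item1)]. Adds cold(b), stale(item1).
Round 3: rule 11 [IF cold(b) and approved(b) THEN valid(item1)]. Adds valid(item1).
Round 4: rule 7 [IF valid(item1) and small(item1) THEN metal(b)]. Adds metal(b).
Closure: {approved(b), cold(b), flies(b), hot(item1), large(item1), metal(b), open(b), penguin(b), small(item1), stale(item1), swims(b), valid(item1)} — 12 facts.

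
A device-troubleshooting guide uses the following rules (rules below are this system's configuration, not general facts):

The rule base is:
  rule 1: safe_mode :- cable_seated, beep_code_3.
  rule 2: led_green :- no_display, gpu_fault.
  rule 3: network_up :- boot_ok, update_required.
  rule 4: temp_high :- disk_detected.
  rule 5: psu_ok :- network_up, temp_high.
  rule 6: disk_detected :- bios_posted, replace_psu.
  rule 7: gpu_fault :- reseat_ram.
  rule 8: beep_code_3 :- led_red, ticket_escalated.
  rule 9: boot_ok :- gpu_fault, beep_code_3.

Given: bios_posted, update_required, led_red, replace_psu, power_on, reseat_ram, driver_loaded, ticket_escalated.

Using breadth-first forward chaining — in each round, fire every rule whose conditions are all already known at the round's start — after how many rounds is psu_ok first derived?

4

Round 1: rule 6 [disk_detected :- bios_posted, replace_psu.]; rule 7 [gpu_fault :- reseat_ram.]; rule 8 [beep_code_3 :- led_red, ticket_escalated.]. New: disk_detected, gpu_fault, beep_code_3.
Round 2: rule 4 [temp_high :- disk_detected.]; rule 9 [boot_ok :- gpu_fault, beep_code_3.]. New: temp_high, boot_ok.
Round 3: rule 3 [network_up :- boot_ok, update_required.]. New: network_up.
Round 4: rule 5 [psu_ok :- network_up, temp_high.]. New: psu_ok.
psu_ok first appears in round 4.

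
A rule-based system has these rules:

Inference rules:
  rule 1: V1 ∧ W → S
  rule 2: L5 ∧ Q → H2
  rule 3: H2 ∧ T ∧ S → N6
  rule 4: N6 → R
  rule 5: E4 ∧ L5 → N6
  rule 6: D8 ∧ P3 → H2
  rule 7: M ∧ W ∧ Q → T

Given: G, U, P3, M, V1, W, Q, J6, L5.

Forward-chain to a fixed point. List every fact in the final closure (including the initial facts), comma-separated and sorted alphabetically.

G, H2, J6, L5, M, N6, P3, Q, R, S, T, U, V1, W

Round 1 — rule 1, rule 2, rule 7, derive S, H2, T.
Round 2 — rule 3, derive N6.
Round 3 — rule 4, derive R.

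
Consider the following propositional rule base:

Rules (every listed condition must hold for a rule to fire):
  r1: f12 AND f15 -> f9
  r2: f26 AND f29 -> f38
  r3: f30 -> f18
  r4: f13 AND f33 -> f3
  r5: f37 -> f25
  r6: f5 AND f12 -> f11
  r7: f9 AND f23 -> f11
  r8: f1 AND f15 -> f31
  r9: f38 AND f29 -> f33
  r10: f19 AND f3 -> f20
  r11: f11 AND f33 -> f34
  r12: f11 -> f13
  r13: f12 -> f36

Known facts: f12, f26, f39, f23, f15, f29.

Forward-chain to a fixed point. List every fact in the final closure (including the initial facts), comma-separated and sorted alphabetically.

Round 1: r1 [f12 AND f15 -> f9]; r2 [f26 AND f29 -> f38]; r13 [f12 -> f36]. New: f9, f38, f36.
Round 2: r7 [f9 AND f23 -> f11]; r9 [f38 AND f29 -> f33]. New: f11, f33.
Round 3: r11 [f11 AND f33 -> f34]; r12 [f11 -> f13]. New: f34, f13.
Round 4: r4 [f13 AND f33 -> f3]. New: f3.

f11, f12, f13, f15, f23, f26, f29, f3, f33, f34, f36, f38, f39, f9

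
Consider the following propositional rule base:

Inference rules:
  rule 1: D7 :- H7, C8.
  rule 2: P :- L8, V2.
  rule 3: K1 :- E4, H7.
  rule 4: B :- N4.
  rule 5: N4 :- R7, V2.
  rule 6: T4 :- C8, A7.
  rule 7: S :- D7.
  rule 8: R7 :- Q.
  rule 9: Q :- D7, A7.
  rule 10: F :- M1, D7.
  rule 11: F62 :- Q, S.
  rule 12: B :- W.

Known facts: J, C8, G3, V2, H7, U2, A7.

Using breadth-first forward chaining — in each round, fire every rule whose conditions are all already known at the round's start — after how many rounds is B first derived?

[1] rule 1 [D7 :- H7, C8.]; rule 6 [T4 :- C8, A7.]. ⇒ new: D7, T4.
[2] rule 7 [S :- D7.]; rule 9 [Q :- D7, A7.]. ⇒ new: S, Q.
[3] rule 8 [R7 :- Q.]; rule 11 [F62 :- Q, S.]. ⇒ new: R7, F62.
[4] rule 5 [N4 :- R7, V2.]. ⇒ new: N4.
[5] rule 4 [B :- N4.]. ⇒ new: B.
B first appears in round 5.

5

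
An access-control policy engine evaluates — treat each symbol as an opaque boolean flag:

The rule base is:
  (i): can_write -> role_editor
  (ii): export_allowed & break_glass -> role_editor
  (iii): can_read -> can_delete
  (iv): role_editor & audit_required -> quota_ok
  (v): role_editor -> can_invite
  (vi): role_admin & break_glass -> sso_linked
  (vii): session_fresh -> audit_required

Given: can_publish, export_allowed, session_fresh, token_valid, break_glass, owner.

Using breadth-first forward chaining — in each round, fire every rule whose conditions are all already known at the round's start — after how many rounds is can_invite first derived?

2

[1] (ii) [export_allowed & break_glass -> role_editor]; (vii) [session_fresh -> audit_required]. ⇒ new: role_editor, audit_required.
[2] (iv) [role_editor & audit_required -> quota_ok]; (v) [role_editor -> can_invite]. ⇒ new: quota_ok, can_invite.
can_invite first appears in round 2.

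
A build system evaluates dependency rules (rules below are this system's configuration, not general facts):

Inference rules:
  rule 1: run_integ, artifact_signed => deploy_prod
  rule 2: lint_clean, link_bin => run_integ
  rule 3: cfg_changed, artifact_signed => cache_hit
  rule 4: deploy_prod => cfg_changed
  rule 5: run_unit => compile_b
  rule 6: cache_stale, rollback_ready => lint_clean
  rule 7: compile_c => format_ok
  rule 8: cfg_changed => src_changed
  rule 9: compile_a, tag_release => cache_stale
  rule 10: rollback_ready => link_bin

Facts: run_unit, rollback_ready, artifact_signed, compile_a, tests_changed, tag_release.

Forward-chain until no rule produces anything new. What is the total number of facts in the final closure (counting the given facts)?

Round 1: rule 5 [run_unit => compile_b]; rule 9 [compile_a, tag_release => cache_stale]; rule 10 [rollback_ready => link_bin]. New: compile_b, cache_stale, link_bin.
Round 2: rule 6 [cache_stale, rollback_ready => lint_clean]. New: lint_clean.
Round 3: rule 2 [lint_clean, link_bin => run_integ]. New: run_integ.
Round 4: rule 1 [run_integ, artifact_signed => deploy_prod]. New: deploy_prod.
Round 5: rule 4 [deploy_prod => cfg_changed]. New: cfg_changed.
Round 6: rule 3 [cfg_changed, artifact_signed => cache_hit]; rule 8 [cfg_changed => src_changed]. New: cache_hit, src_changed.
Closure: {artifact_signed, cache_hit, cache_stale, cfg_changed, compile_a, compile_b, deploy_prod, link_bin, lint_clean, rollback_ready, run_integ, run_unit, src_changed, tag_release, tests_changed} — 15 facts.

15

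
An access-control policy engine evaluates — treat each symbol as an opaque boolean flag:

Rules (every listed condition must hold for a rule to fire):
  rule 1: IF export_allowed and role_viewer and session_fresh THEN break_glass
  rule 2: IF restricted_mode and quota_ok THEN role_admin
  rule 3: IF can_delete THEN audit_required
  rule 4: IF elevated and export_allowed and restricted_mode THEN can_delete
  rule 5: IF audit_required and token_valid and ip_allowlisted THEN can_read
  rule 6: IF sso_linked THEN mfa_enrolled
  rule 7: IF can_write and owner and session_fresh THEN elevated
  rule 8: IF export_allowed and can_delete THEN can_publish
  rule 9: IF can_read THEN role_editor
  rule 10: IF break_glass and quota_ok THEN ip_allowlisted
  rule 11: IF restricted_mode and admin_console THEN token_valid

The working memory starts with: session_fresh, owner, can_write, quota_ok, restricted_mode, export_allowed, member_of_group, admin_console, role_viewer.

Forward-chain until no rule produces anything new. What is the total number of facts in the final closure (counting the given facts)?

19

Round 1: rule 1 [IF export_allowed and role_viewer and session_fresh THEN break_glass]; rule 2 [IF restricted_mode and quota_ok THEN role_admin]; rule 7 [IF can_write and owner and session_fresh THEN elevated]; rule 11 [IF restricted_mode and admin_console THEN token_valid]. Adds break_glass, role_admin, elevated, token_valid.
Round 2: rule 4 [IF elevated and export_allowed and restricted_mode THEN can_delete]; rule 10 [IF break_glass and quota_ok THEN ip_allowlisted]. Adds can_delete, ip_allowlisted.
Round 3: rule 3 [IF can_delete THEN audit_required]; rule 8 [IF export_allowed and can_delete THEN can_publish]. Adds audit_required, can_publish.
Round 4: rule 5 [IF audit_required and token_valid and ip_allowlisted THEN can_read]. Adds can_read.
Round 5: rule 9 [IF can_read THEN role_editor]. Adds role_editor.
Closure: {admin_console, audit_required, break_glass, can_delete, can_publish, can_read, can_write, elevated, export_allowed, ip_allowlisted, member_of_group, owner, quota_ok, restricted_mode, role_admin, role_editor, role_viewer, session_fresh, token_valid} — 19 facts.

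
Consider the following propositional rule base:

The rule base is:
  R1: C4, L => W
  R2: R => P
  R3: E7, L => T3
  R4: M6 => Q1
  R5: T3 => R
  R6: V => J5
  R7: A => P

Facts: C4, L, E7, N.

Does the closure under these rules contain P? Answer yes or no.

yes

[1] R1 [C4, L => W]; R3 [E7, L => T3]. ⇒ new: W, T3.
[2] R5 [T3 => R]. ⇒ new: R.
[3] R2 [R => P]. ⇒ new: P.
P appears in round 3, so it is derivable.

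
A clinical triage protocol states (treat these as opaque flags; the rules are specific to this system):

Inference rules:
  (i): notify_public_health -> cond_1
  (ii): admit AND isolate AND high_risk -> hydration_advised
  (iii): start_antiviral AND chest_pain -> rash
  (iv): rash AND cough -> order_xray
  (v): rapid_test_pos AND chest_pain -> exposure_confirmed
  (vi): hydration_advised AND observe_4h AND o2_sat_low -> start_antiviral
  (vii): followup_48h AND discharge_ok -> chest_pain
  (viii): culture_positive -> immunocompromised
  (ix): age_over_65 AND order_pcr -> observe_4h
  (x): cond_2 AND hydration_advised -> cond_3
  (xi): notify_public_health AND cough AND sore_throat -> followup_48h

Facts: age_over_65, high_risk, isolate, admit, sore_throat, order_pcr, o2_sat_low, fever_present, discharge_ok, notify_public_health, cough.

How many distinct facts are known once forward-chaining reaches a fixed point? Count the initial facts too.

19

Round 1: (i) [notify_public_health -> cond_1]; (ii) [admit AND isolate AND high_risk -> hydration_advised]; (ix) [age_over_65 AND order_pcr -> observe_4h]; (xi) [notify_public_health AND cough AND sore_throat -> followup_48h]. New: cond_1, hydration_advised, observe_4h, followup_48h.
Round 2: (vi) [hydration_advised AND observe_4h AND o2_sat_low -> start_antiviral]; (vii) [followup_48h AND discharge_ok -> chest_pain]. New: start_antiviral, chest_pain.
Round 3: (iii) [start_antiviral AND chest_pain -> rash]. New: rash.
Round 4: (iv) [rash AND cough -> order_xray]. New: order_xray.
Closure: {admit, age_over_65, chest_pain, cond_1, cough, discharge_ok, fever_present, followup_48h, high_risk, hydration_advised, isolate, notify_public_health, o2_sat_low, observe_4h, order_pcr, order_xray, rash, sore_throat, start_antiviral} — 19 facts.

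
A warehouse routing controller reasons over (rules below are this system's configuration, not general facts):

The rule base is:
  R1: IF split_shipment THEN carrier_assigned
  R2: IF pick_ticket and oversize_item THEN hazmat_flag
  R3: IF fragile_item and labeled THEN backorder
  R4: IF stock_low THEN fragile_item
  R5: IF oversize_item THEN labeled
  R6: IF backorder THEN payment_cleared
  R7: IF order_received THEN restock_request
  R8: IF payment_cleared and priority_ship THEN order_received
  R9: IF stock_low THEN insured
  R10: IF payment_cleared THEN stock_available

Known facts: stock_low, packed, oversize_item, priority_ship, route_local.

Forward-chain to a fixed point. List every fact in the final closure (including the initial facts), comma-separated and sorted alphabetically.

backorder, fragile_item, insured, labeled, order_received, oversize_item, packed, payment_cleared, priority_ship, restock_request, route_local, stock_available, stock_low

Round 1: R4 [IF stock_low THEN fragile_item]; R5 [IF oversize_item THEN labeled]; R9 [IF stock_low THEN insured]. Adds fragile_item, labeled, insured.
Round 2: R3 [IF fragile_item and labeled THEN backorder]. Adds backorder.
Round 3: R6 [IF backorder THEN payment_cleared]. Adds payment_cleared.
Round 4: R8 [IF payment_cleared and priority_ship THEN order_received]; R10 [IF payment_cleared THEN stock_available]. Adds order_received, stock_available.
Round 5: R7 [IF order_received THEN restock_request]. Adds restock_request.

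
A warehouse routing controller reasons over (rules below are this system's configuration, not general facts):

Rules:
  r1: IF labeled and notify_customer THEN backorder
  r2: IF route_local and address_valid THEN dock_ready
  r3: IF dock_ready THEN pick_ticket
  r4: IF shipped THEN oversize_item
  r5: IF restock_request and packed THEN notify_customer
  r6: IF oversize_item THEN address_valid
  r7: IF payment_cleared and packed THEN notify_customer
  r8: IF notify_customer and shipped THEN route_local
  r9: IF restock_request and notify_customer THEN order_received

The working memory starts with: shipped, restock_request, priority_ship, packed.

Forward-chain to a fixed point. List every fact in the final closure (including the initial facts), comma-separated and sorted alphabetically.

address_valid, dock_ready, notify_customer, order_received, oversize_item, packed, pick_ticket, priority_ship, restock_request, route_local, shipped

Round 1: r4 [IF shipped THEN oversize_item]; r5 [IF restock_request and packed THEN notify_customer]. Adds oversize_item, notify_customer.
Round 2: r6 [IF oversize_item THEN address_valid]; r8 [IF notify_customer and shipped THEN route_local]; r9 [IF restock_request and notify_customer THEN order_received]. Adds address_valid, route_local, order_received.
Round 3: r2 [IF route_local and address_valid THEN dock_ready]. Adds dock_ready.
Round 4: r3 [IF dock_ready THEN pick_ticket]. Adds pick_ticket.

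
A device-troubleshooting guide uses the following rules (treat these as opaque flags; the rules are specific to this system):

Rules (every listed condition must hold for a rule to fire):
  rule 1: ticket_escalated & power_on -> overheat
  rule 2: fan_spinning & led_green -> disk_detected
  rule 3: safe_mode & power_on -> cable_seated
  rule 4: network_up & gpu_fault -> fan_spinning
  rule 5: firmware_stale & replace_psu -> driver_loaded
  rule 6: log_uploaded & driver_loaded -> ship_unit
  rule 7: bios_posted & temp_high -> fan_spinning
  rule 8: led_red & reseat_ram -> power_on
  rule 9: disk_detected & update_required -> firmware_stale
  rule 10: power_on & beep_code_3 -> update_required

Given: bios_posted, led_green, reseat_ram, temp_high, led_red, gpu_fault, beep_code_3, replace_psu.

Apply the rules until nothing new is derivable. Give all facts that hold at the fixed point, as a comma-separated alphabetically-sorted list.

beep_code_3, bios_posted, disk_detected, driver_loaded, fan_spinning, firmware_stale, gpu_fault, led_green, led_red, power_on, replace_psu, reseat_ram, temp_high, update_required

Round 1: rule 7 [bios_posted & temp_high -> fan_spinning]; rule 8 [led_red & reseat_ram -> power_on]. Adds fan_spinning, power_on.
Round 2: rule 2 [fan_spinning & led_green -> disk_detected]; rule 10 [power_on & beep_code_3 -> update_required]. Adds disk_detected, update_required.
Round 3: rule 9 [disk_detected & update_required -> firmware_stale]. Adds firmware_stale.
Round 4: rule 5 [firmware_stale & replace_psu -> driver_loaded]. Adds driver_loaded.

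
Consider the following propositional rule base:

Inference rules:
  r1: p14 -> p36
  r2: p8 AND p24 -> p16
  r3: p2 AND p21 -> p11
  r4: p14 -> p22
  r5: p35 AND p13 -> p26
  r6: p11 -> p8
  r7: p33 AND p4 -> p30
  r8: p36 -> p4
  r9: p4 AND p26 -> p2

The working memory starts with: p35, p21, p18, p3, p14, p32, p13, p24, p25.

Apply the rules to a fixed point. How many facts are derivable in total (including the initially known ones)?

Round 1: r1 [p14 -> p36]; r4 [p14 -> p22]; r5 [p35 AND p13 -> p26]. New: p36, p22, p26.
Round 2: r8 [p36 -> p4]. New: p4.
Round 3: r9 [p4 AND p26 -> p2]. New: p2.
Round 4: r3 [p2 AND p21 -> p11]. New: p11.
Round 5: r6 [p11 -> p8]. New: p8.
Round 6: r2 [p8 AND p24 -> p16]. New: p16.
Closure: {p11, p13, p14, p16, p18, p2, p21, p22, p24, p25, p26, p3, p32, p35, p36, p4, p8} — 17 facts.

17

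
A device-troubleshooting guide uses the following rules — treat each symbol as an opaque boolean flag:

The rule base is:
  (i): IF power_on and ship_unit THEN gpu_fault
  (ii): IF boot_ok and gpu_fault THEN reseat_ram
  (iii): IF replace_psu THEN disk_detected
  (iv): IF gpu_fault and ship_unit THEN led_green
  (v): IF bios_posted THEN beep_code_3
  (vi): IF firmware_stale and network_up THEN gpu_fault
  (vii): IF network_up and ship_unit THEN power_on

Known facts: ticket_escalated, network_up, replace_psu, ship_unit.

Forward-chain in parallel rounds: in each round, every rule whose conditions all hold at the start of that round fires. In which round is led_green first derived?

3

Round 1 — (iii), (vii), derive disk_detected, power_on.
Round 2 — (i), derive gpu_fault.
Round 3 — (iv), derive led_green.
led_green first appears in round 3.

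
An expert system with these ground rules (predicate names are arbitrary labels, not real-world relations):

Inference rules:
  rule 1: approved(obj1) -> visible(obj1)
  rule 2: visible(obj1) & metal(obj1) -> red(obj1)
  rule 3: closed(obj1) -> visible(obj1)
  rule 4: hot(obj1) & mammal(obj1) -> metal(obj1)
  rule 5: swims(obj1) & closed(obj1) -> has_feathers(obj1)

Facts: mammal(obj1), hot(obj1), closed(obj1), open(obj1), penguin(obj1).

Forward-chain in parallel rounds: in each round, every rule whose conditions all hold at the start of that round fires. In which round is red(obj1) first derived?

Round 1: rule 3 [closed(obj1) -> visible(obj1)]; rule 4 [hot(obj1) & mammal(obj1) -> metal(obj1)]. New: visible(obj1), metal(obj1).
Round 2: rule 2 [visible(obj1) & metal(obj1) -> red(obj1)]. New: red(obj1).
red(obj1) first appears in round 2.

2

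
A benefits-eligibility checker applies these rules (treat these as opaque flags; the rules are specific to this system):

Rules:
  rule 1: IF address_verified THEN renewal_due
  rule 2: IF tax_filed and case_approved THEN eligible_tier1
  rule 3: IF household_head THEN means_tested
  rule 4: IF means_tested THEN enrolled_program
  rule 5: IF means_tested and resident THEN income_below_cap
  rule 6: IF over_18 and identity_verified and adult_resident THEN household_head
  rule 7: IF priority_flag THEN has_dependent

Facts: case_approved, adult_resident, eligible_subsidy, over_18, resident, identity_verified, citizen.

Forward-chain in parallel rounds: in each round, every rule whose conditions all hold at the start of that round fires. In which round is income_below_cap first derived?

Round 1 — rule 6, derive household_head.
Round 2 — rule 3, derive means_tested.
Round 3 — rule 4, rule 5, derive enrolled_program, income_below_cap.
income_below_cap first appears in round 3.

3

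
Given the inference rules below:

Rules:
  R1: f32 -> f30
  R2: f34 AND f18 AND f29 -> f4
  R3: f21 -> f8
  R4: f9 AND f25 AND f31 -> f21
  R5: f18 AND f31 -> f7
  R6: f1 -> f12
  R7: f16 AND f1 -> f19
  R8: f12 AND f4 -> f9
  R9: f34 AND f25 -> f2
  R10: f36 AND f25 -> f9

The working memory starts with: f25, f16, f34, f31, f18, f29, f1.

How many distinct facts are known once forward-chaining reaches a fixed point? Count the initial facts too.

15

Round 1 fires R2, R5, R6, R7, R9, giving f4, f7, f12, f19, f2.
Round 2 fires R8, giving f9.
Round 3 fires R4, giving f21.
Round 4 fires R3, giving f8.
Closure: {f1, f12, f16, f18, f19, f2, f21, f25, f29, f31, f34, f4, f7, f8, f9} — 15 facts.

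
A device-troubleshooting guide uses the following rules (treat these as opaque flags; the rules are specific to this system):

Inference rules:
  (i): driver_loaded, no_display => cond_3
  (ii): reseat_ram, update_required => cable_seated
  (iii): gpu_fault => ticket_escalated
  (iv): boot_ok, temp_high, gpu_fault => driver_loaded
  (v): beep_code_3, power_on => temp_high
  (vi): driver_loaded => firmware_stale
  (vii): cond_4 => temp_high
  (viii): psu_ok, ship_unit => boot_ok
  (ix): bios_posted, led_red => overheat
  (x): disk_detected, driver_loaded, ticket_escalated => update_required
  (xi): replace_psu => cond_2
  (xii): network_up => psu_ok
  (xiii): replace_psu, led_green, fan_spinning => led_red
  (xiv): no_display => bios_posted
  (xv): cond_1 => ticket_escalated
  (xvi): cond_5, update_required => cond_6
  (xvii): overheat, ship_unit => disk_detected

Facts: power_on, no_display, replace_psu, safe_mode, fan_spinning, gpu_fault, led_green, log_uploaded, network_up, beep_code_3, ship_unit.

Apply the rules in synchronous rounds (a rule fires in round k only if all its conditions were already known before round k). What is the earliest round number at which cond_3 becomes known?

4

[1] (iii) [gpu_fault => ticket_escalated]; (v) [beep_code_3, power_on => temp_high]; (xi) [replace_psu => cond_2]; (xii) [network_up => psu_ok]; (xiii) [replace_psu, led_green, fan_spinning => led_red]; (xiv) [no_display => bios_posted]. ⇒ new: ticket_escalated, temp_high, cond_2, psu_ok, led_red, bios_posted.
[2] (viii) [psu_ok, ship_unit => boot_ok]; (ix) [bios_posted, led_red => overheat]. ⇒ new: boot_ok, overheat.
[3] (iv) [boot_ok, temp_high, gpu_fault => driver_loaded]; (xvii) [overheat, ship_unit => disk_detected]. ⇒ new: driver_loaded, disk_detected.
[4] (i) [driver_loaded, no_display => cond_3]; (vi) [driver_loaded => firmware_stale]; (x) [disk_detected, driver_loaded, ticket_escalated => update_required]. ⇒ new: cond_3, firmware_stale, update_required.
cond_3 first appears in round 4.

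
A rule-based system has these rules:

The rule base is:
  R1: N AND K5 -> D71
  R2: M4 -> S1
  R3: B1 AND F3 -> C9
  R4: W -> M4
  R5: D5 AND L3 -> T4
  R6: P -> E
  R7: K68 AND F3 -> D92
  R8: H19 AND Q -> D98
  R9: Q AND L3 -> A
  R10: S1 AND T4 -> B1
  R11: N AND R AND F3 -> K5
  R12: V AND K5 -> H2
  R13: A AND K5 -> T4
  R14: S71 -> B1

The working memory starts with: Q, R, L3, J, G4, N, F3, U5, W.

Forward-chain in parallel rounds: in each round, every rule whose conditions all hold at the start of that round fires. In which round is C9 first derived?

[1] R4 [W -> M4]; R9 [Q AND L3 -> A]; R11 [N AND R AND F3 -> K5]. ⇒ new: M4, A, K5.
[2] R1 [N AND K5 -> D71]; R2 [M4 -> S1]; R13 [A AND K5 -> T4]. ⇒ new: D71, S1, T4.
[3] R10 [S1 AND T4 -> B1]. ⇒ new: B1.
[4] R3 [B1 AND F3 -> C9]. ⇒ new: C9.
C9 first appears in round 4.

4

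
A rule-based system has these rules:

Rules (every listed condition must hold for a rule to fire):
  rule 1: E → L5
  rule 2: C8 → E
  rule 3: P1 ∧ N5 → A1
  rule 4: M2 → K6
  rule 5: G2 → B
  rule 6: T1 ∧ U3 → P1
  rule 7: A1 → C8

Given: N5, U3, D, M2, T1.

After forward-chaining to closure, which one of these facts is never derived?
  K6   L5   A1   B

[1] rule 4 [M2 → K6]; rule 6 [T1 ∧ U3 → P1]. ⇒ new: K6, P1.
[2] rule 3 [P1 ∧ N5 → A1]. ⇒ new: A1.
[3] rule 7 [A1 → C8]. ⇒ new: C8.
[4] rule 2 [C8 → E]. ⇒ new: E.
[5] rule 1 [E → L5]. ⇒ new: L5.
Derived: L5 (round 5), K6 (round 1), A1 (round 2). B never appears in any round.

B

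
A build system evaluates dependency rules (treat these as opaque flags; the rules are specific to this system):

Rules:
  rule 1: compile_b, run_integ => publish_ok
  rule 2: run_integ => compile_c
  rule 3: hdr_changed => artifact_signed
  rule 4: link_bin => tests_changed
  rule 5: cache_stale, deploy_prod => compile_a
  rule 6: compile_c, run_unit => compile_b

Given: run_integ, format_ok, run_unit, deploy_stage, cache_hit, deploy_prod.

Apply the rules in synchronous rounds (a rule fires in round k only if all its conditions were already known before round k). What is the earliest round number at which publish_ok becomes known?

3

Round 1: rule 2 [run_integ => compile_c]. New: compile_c.
Round 2: rule 6 [compile_c, run_unit => compile_b]. New: compile_b.
Round 3: rule 1 [compile_b, run_integ => publish_ok]. New: publish_ok.
publish_ok first appears in round 3.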